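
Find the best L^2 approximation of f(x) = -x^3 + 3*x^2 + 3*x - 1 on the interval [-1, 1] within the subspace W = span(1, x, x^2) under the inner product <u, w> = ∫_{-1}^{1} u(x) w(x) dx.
g(x) = 3*x^2 + 12*x/5 - 1

The best approximation g ∈ W is the orthogonal projection of f onto W. Writing g = a_0 + a_1 x + a_2 x^2, the coefficients solve the normal equations G · a = b where
  G_{ij} = <φ_i, φ_j> and b_i = <f, φ_i>, with φ_0 = 1, φ_1 = x, φ_2 = x^2.
G =
  [2, 0, 2/3]
  [0, 2/3, 0]
  [2/3, 0, 2/5],
b = (0, 8/5, 8/15).
Solving gives a_0 = -1, a_1 = 12/5, a_2 = 3, so
  g(x) = 3*x^2 + 12*x/5 - 1.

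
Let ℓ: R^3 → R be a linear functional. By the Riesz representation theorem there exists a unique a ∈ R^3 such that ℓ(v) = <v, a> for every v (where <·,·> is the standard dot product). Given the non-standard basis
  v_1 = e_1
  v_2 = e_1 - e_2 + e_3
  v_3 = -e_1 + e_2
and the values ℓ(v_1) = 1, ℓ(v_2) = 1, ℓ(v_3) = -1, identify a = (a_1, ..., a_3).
a = (1, 0, 0)

Write a = (a_1, ..., a_3) in the standard basis. For each basis vector v_i, ℓ(v_i) = <v_i, a> is a linear equation in the a_j's. Collect the n equations into a matrix system V a = ℓ, where row i of V is v_i (expressed in the standard basis). Since V is invertible (lower-triangular with 1s on the diagonal, up to permutation), solve by back-substitution:
  V =
[[1, 0, 0],
 [1, -1, 1],
 [-1, 1, 0]]
  V a = (1, 1, -1)
Solving gives a = (1, 0, 0).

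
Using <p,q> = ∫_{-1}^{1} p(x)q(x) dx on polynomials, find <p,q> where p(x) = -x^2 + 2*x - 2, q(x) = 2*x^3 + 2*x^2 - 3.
<p,q> = 182/15

Expand the product: p(x)·q(x) = -2*x^5 + 2*x^4 - x^2 - 6*x + 6.
∫_{-1}^{1} of each monomial x^k gives [2/(k+1) if k even, 0 if k odd]. Integrating term-by-term (or equivalently evaluating the antiderivative F(x) = -x^6/3 + 2*x^5/5 - x^3/3 - 3*x^2 + 6*x at the endpoints):
  F(1) − F(−1) = 41/15 − (-47/5) = 182/15.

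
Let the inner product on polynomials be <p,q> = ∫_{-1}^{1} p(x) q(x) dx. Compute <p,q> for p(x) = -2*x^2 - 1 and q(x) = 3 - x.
<p,q> = -10

Expand the product: p(x)·q(x) = 2*x^3 - 6*x^2 + x - 3.
∫_{-1}^{1} of each monomial x^k gives [2/(k+1) if k even, 0 if k odd]. Integrating term-by-term (or equivalently evaluating the antiderivative F(x) = x^4/2 - 2*x^3 + x^2/2 - 3*x at the endpoints):
  F(1) − F(−1) = -4 − (6) = -10.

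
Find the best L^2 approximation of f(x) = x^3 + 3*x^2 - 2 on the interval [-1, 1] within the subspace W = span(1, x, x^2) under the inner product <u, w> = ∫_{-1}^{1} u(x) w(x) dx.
g(x) = 3*x^2 + 3*x/5 - 2

The best approximation g ∈ W is the orthogonal projection of f onto W. Writing g = a_0 + a_1 x + a_2 x^2, the coefficients solve the normal equations G · a = b where
  G_{ij} = <φ_i, φ_j> and b_i = <f, φ_i>, with φ_0 = 1, φ_1 = x, φ_2 = x^2.
G =
  [2, 0, 2/3]
  [0, 2/3, 0]
  [2/3, 0, 2/5],
b = (-2, 2/5, -2/15).
Solving gives a_0 = -2, a_1 = 3/5, a_2 = 3, so
  g(x) = 3*x^2 + 3*x/5 - 2.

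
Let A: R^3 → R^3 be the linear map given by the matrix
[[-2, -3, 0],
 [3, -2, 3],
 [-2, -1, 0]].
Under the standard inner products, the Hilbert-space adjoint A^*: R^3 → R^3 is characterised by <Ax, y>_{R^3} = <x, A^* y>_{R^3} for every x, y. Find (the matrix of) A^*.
A^* = A^T =
[[-2, 3, -2],
 [-3, -2, -1],
 [0, 3, 0]]

For real matrices with standard dot products, the defining identity <Ax, y> = <x, A^* y> gives (Ax)^T y = x^T (A^*) y, i.e. x^T A^T y = x^T (A^*) y. Since this holds for all x, y, we must have A^* = A^T. Therefore
A^* =
[[-2, 3, -2],
 [-3, -2, -1],
 [0, 3, 0]].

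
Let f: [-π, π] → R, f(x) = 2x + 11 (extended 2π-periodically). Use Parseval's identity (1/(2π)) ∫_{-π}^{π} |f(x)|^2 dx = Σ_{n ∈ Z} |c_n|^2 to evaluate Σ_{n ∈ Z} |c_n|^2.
Σ |c_n|^2 = 4π^2/3 + 121

Expand and integrate term by term over [-π, π]:
  ∫ (2x)^2 dx = 4·(2π^3/3); ∫ 2·2·(11)·x dx = 0 (odd integrand); ∫ 11^2 dx = 121·2π.
So (1/(2π)) ∫_{-π}^{π} (2x + 11)^2 dx = 4π^2/3 + 121 = 4π^2/3 + 121.
Parseval ⇒ Σ |c_n|^2 = 4π^2/3 + 121.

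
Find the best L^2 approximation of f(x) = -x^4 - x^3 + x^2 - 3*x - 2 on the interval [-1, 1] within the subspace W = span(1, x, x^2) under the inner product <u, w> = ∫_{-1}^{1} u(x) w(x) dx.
g(x) = x^2/7 - 18*x/5 - 67/35

The best approximation g ∈ W is the orthogonal projection of f onto W. Writing g = a_0 + a_1 x + a_2 x^2, the coefficients solve the normal equations G · a = b where
  G_{ij} = <φ_i, φ_j> and b_i = <f, φ_i>, with φ_0 = 1, φ_1 = x, φ_2 = x^2.
G =
  [2, 0, 2/3]
  [0, 2/3, 0]
  [2/3, 0, 2/5],
b = (-56/15, -12/5, -128/105).
Solving gives a_0 = -67/35, a_1 = -18/5, a_2 = 1/7, so
  g(x) = x^2/7 - 18*x/5 - 67/35.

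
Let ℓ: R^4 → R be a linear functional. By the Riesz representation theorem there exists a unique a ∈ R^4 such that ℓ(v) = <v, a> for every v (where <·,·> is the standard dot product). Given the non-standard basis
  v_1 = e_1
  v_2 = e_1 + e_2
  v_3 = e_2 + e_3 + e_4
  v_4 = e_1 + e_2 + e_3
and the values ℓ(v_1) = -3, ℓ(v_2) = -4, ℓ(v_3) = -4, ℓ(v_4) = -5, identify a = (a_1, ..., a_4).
a = (-3, -1, -1, -2)

Write a = (a_1, ..., a_4) in the standard basis. For each basis vector v_i, ℓ(v_i) = <v_i, a> is a linear equation in the a_j's. Collect the n equations into a matrix system V a = ℓ, where row i of V is v_i (expressed in the standard basis). Since V is invertible (lower-triangular with 1s on the diagonal, up to permutation), solve by back-substitution:
  V =
[[1, 0, 0, 0],
 [1, 1, 0, 0],
 [0, 1, 1, 1],
 [1, 1, 1, 0]]
  V a = (-3, -4, -4, -5)
Solving gives a = (-3, -1, -1, -2).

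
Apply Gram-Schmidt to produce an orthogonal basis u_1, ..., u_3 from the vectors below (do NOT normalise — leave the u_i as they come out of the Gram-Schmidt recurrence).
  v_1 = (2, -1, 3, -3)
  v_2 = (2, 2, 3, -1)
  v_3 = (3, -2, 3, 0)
Orthogonal basis:
  u_1 = (2, -1, 3, -3)
  u_2 = (18/23, 60/23, 27/23, 19/23)
  u_3 = (160/109, -157/109, 153/218, 471/218)

Apply the Gram-Schmidt recurrence
  u_1 = v_1
  u_i = v_i − Σ_{j<i} ((v_i · u_j) / (u_j · u_j)) · u_j.

Step by step this gives:
  u_1 = (2, -1, 3, -3)
  u_2 = (18/23, 60/23, 27/23, 19/23)
  u_3 = (160/109, -157/109, 153/218, 471/218)

Orthogonality check:
  u_2 · u_1 = 0 (should be 0)
  u_3 · u_1 = 0 (should be 0)
  u_3 · u_2 = 0 (should be 0)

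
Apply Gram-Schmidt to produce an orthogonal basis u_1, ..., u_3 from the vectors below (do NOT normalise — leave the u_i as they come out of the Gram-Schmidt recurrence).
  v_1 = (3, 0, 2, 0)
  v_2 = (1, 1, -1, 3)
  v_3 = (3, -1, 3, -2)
Orthogonal basis:
  u_1 = (3, 0, 2, 0)
  u_2 = (10/13, 1, -15/13, 3)
  u_3 = (2/31, -49/155, -3/31, 8/155)

Apply the Gram-Schmidt recurrence
  u_1 = v_1
  u_i = v_i − Σ_{j<i} ((v_i · u_j) / (u_j · u_j)) · u_j.

Step by step this gives:
  u_1 = (3, 0, 2, 0)
  u_2 = (10/13, 1, -15/13, 3)
  u_3 = (2/31, -49/155, -3/31, 8/155)

Orthogonality check:
  u_2 · u_1 = 0 (should be 0)
  u_3 · u_1 = 0 (should be 0)
  u_3 · u_2 = 0 (should be 0)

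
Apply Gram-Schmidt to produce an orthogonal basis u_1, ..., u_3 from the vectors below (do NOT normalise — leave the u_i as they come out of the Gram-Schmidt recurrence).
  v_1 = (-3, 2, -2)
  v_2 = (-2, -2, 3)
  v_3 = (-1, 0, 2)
Orthogonal basis:
  u_1 = (-3, 2, -2)
  u_2 = (-46/17, -26/17, 43/17)
  u_3 = (12/91, 6/7, 60/91)

Apply the Gram-Schmidt recurrence
  u_1 = v_1
  u_i = v_i − Σ_{j<i} ((v_i · u_j) / (u_j · u_j)) · u_j.

Step by step this gives:
  u_1 = (-3, 2, -2)
  u_2 = (-46/17, -26/17, 43/17)
  u_3 = (12/91, 6/7, 60/91)

Orthogonality check:
  u_2 · u_1 = 0 (should be 0)
  u_3 · u_1 = 0 (should be 0)
  u_3 · u_2 = 0 (should be 0)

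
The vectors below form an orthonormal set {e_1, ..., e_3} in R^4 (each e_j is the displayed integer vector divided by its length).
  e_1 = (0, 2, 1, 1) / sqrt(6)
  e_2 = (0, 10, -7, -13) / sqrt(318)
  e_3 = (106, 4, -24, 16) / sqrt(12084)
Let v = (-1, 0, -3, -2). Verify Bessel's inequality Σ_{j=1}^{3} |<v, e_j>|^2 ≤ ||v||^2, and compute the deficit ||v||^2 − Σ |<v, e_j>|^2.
Σ |<v, e_j>|^2 = 218/19; ||v||^2 = 14; deficit = 48/19

Write each e_j = u_j / sqrt(<u_j, u_j>) where u_j is the displayed integer vector. Then <v, e_j> = <v, u_j> / sqrt(<u_j, u_j>), so |<v, e_j>|^2 = <v, u_j>^2 / <u_j, u_j>.
Coefficients: <v, e_1> = -5/sqrt(6), <v, e_2> = 47/sqrt(318), <v, e_3> = -66/sqrt(12084).
Square and sum: Σ |<v, e_j>|^2 = 218/19.
Compute ||v||^2 = v·v = 14.
Deficit = 14 − 218/19 = 48/19 ≥ 0, confirming Bessel's inequality. (The deficit equals ||v − Σ <v,e_j> e_j||^2, the squared distance from v to span{e_j}.)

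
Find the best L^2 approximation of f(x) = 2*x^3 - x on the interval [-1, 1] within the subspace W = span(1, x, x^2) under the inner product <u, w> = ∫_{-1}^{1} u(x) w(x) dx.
g(x) = x/5

The best approximation g ∈ W is the orthogonal projection of f onto W. Writing g = a_0 + a_1 x + a_2 x^2, the coefficients solve the normal equations G · a = b where
  G_{ij} = <φ_i, φ_j> and b_i = <f, φ_i>, with φ_0 = 1, φ_1 = x, φ_2 = x^2.
G =
  [2, 0, 2/3]
  [0, 2/3, 0]
  [2/3, 0, 2/5],
b = (0, 2/15, 0).
Solving gives a_0 = 0, a_1 = 1/5, a_2 = 0, so
  g(x) = x/5.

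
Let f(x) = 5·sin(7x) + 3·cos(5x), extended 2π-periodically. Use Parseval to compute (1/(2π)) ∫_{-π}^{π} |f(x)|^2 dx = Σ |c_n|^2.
Σ |c_n|^2 = 17

Expand |f|^2 and use orthogonality of {sin(nx), cos(mx)} on [-π, π]:
  ∫_{-π}^{π} sin(nx)^2 dx = π, ∫ cos(mx)^2 dx = π, and cross terms integrate to 0.
So ∫_{-π}^{π} f(x)^2 dx = 5^2 · π + 3^2 · π = (25 + 9)π.
Divide by 2π: (25 + 9)/2 = 17.
By Parseval, this equals Σ |c_n|^2.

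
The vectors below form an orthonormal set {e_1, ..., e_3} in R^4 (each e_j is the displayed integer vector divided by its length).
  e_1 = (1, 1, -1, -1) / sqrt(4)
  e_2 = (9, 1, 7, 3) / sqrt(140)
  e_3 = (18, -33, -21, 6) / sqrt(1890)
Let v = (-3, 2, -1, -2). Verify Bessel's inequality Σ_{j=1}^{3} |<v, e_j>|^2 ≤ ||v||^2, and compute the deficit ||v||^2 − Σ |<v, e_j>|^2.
Σ |<v, e_j>|^2 = 107/6; ||v||^2 = 18; deficit = 1/6

Write each e_j = u_j / sqrt(<u_j, u_j>) where u_j is the displayed integer vector. Then <v, e_j> = <v, u_j> / sqrt(<u_j, u_j>), so |<v, e_j>|^2 = <v, u_j>^2 / <u_j, u_j>.
Coefficients: <v, e_1> = 2/sqrt(4), <v, e_2> = -38/sqrt(140), <v, e_3> = -111/sqrt(1890).
Square and sum: Σ |<v, e_j>|^2 = 107/6.
Compute ||v||^2 = v·v = 18.
Deficit = 18 − 107/6 = 1/6 ≥ 0, confirming Bessel's inequality. (The deficit equals ||v − Σ <v,e_j> e_j||^2, the squared distance from v to span{e_j}.)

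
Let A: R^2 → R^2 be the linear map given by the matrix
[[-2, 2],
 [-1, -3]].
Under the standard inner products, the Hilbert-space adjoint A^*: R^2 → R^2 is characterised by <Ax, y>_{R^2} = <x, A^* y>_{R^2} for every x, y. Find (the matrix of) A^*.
A^* = A^T =
[[-2, -1],
 [2, -3]]

For real matrices with standard dot products, the defining identity <Ax, y> = <x, A^* y> gives (Ax)^T y = x^T (A^*) y, i.e. x^T A^T y = x^T (A^*) y. Since this holds for all x, y, we must have A^* = A^T. Therefore
A^* =
[[-2, -1],
 [2, -3]].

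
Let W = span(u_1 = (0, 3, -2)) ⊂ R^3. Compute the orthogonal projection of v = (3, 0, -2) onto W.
proj_W(v) = (0, 12/13, -8/13)

Set up U = [u_1 | ... | u_1] ∈ R^(3×1). The projector onto W = col(U) is P = U (U^T U)^(-1) U^T.
Compute U^T U =
  [13],
and U^T v = (4).
Solve U^T U · c = U^T v for the coefficients: c = (4/13). The projection is proj_W(v) = U c.
Check: (v - proj_W(v)) · u_1 = 0  (should be 0).
Result: proj_W(v) = (0, 12/13, -8/13).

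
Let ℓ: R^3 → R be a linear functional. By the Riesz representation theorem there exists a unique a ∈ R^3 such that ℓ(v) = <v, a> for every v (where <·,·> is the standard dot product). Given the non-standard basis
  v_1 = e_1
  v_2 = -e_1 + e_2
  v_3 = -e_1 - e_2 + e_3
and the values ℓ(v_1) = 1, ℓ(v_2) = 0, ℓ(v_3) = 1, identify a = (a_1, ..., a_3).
a = (1, 1, 3)

Write a = (a_1, ..., a_3) in the standard basis. For each basis vector v_i, ℓ(v_i) = <v_i, a> is a linear equation in the a_j's. Collect the n equations into a matrix system V a = ℓ, where row i of V is v_i (expressed in the standard basis). Since V is invertible (lower-triangular with 1s on the diagonal, up to permutation), solve by back-substitution:
  V =
[[1, 0, 0],
 [-1, 1, 0],
 [-1, -1, 1]]
  V a = (1, 0, 1)
Solving gives a = (1, 1, 3).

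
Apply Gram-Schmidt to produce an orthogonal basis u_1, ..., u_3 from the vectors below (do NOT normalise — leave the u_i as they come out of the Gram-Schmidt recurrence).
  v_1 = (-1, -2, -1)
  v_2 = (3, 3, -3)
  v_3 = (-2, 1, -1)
Orthogonal basis:
  u_1 = (-1, -2, -1)
  u_2 = (2, 1, -4)
  u_3 = (-27/14, 9/7, -9/14)

Apply the Gram-Schmidt recurrence
  u_1 = v_1
  u_i = v_i − Σ_{j<i} ((v_i · u_j) / (u_j · u_j)) · u_j.

Step by step this gives:
  u_1 = (-1, -2, -1)
  u_2 = (2, 1, -4)
  u_3 = (-27/14, 9/7, -9/14)

Orthogonality check:
  u_2 · u_1 = 0 (should be 0)
  u_3 · u_1 = 0 (should be 0)
  u_3 · u_2 = 0 (should be 0)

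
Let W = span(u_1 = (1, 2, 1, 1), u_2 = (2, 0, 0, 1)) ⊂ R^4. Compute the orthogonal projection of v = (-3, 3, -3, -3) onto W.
proj_W(v) = (-48/13, 12/13, 6/13, -21/13)

Set up U = [u_1 | ... | u_2] ∈ R^(4×2). The projector onto W = col(U) is P = U (U^T U)^(-1) U^T.
Compute U^T U =
  [7, 3]
  [3, 5],
and U^T v = (-3, -9).
Solve U^T U · c = U^T v for the coefficients: c = (6/13, -27/13). The projection is proj_W(v) = U c.
Check: (v - proj_W(v)) · u_1 = 0  (should be 0).
Check: (v - proj_W(v)) · u_2 = 0  (should be 0).
Result: proj_W(v) = (-48/13, 12/13, 6/13, -21/13).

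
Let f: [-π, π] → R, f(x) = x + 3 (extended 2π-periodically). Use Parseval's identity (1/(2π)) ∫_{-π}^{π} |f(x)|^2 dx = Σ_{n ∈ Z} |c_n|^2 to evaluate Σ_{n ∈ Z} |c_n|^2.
Σ |c_n|^2 = π^2/3 + 9

Expand and integrate term by term over [-π, π]:
  ∫ (x)^2 dx = 1·(2π^3/3); ∫ 2·1·(3)·x dx = 0 (odd integrand); ∫ 3^2 dx = 9·2π.
So (1/(2π)) ∫_{-π}^{π} (x + 3)^2 dx = 1π^2/3 + 9 = π^2/3 + 9.
Parseval ⇒ Σ |c_n|^2 = π^2/3 + 9.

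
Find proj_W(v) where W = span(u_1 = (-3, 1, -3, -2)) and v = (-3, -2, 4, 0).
proj_W(v) = (15/23, -5/23, 15/23, 10/23)

Set up U = [u_1 | ... | u_1] ∈ R^(4×1). The projector onto W = col(U) is P = U (U^T U)^(-1) U^T.
Compute U^T U =
  [23],
and U^T v = (-5).
Solve U^T U · c = U^T v for the coefficients: c = (-5/23). The projection is proj_W(v) = U c.
Check: (v - proj_W(v)) · u_1 = 0  (should be 0).
Result: proj_W(v) = (15/23, -5/23, 15/23, 10/23).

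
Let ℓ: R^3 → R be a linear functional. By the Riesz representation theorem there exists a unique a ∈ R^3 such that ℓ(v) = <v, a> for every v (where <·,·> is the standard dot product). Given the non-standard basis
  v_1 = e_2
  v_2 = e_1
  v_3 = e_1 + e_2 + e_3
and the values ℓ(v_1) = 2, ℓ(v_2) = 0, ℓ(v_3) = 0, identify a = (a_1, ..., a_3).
a = (0, 2, -2)

Write a = (a_1, ..., a_3) in the standard basis. For each basis vector v_i, ℓ(v_i) = <v_i, a> is a linear equation in the a_j's. Collect the n equations into a matrix system V a = ℓ, where row i of V is v_i (expressed in the standard basis). Since V is invertible (lower-triangular with 1s on the diagonal, up to permutation), solve by back-substitution:
  V =
[[0, 1, 0],
 [1, 0, 0],
 [1, 1, 1]]
  V a = (2, 0, 0)
Solving gives a = (0, 2, -2).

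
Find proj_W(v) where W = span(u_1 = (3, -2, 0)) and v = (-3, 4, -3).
proj_W(v) = (-51/13, 34/13, 0)

Set up U = [u_1 | ... | u_1] ∈ R^(3×1). The projector onto W = col(U) is P = U (U^T U)^(-1) U^T.
Compute U^T U =
  [13],
and U^T v = (-17).
Solve U^T U · c = U^T v for the coefficients: c = (-17/13). The projection is proj_W(v) = U c.
Check: (v - proj_W(v)) · u_1 = 0  (should be 0).
Result: proj_W(v) = (-51/13, 34/13, 0).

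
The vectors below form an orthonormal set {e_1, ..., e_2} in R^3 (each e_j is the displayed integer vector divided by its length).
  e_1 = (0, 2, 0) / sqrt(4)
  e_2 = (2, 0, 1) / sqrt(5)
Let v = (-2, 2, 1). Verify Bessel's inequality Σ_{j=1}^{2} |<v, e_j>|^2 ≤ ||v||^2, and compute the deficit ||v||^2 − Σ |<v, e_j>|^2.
Σ |<v, e_j>|^2 = 29/5; ||v||^2 = 9; deficit = 16/5

Write each e_j = u_j / sqrt(<u_j, u_j>) where u_j is the displayed integer vector. Then <v, e_j> = <v, u_j> / sqrt(<u_j, u_j>), so |<v, e_j>|^2 = <v, u_j>^2 / <u_j, u_j>.
Coefficients: <v, e_1> = 4/sqrt(4), <v, e_2> = -3/sqrt(5).
Square and sum: Σ |<v, e_j>|^2 = 29/5.
Compute ||v||^2 = v·v = 9.
Deficit = 9 − 29/5 = 16/5 ≥ 0, confirming Bessel's inequality. (The deficit equals ||v − Σ <v,e_j> e_j||^2, the squared distance from v to span{e_j}.)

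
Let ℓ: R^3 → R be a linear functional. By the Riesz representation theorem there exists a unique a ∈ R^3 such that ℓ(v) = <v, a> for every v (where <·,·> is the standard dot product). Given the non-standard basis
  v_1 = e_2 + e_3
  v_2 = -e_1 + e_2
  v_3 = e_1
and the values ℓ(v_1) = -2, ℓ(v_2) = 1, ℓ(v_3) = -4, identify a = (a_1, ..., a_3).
a = (-4, -3, 1)

Write a = (a_1, ..., a_3) in the standard basis. For each basis vector v_i, ℓ(v_i) = <v_i, a> is a linear equation in the a_j's. Collect the n equations into a matrix system V a = ℓ, where row i of V is v_i (expressed in the standard basis). Since V is invertible (lower-triangular with 1s on the diagonal, up to permutation), solve by back-substitution:
  V =
[[0, 1, 1],
 [-1, 1, 0],
 [1, 0, 0]]
  V a = (-2, 1, -4)
Solving gives a = (-4, -3, 1).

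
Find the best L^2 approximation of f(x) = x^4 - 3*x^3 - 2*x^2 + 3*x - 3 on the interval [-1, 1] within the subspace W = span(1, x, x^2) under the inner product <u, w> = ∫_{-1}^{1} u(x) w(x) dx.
g(x) = -8*x^2/7 + 6*x/5 - 108/35

The best approximation g ∈ W is the orthogonal projection of f onto W. Writing g = a_0 + a_1 x + a_2 x^2, the coefficients solve the normal equations G · a = b where
  G_{ij} = <φ_i, φ_j> and b_i = <f, φ_i>, with φ_0 = 1, φ_1 = x, φ_2 = x^2.
G =
  [2, 0, 2/3]
  [0, 2/3, 0]
  [2/3, 0, 2/5],
b = (-104/15, 4/5, -88/35).
Solving gives a_0 = -108/35, a_1 = 6/5, a_2 = -8/7, so
  g(x) = -8*x^2/7 + 6*x/5 - 108/35.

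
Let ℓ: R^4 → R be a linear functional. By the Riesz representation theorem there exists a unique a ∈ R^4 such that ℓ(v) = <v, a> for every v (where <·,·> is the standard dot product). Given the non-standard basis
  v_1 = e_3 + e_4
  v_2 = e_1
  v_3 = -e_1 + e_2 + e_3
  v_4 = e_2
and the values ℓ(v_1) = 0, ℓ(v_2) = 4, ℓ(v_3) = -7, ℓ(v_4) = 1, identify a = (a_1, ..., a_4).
a = (4, 1, -4, 4)

Write a = (a_1, ..., a_4) in the standard basis. For each basis vector v_i, ℓ(v_i) = <v_i, a> is a linear equation in the a_j's. Collect the n equations into a matrix system V a = ℓ, where row i of V is v_i (expressed in the standard basis). Since V is invertible (lower-triangular with 1s on the diagonal, up to permutation), solve by back-substitution:
  V =
[[0, 0, 1, 1],
 [1, 0, 0, 0],
 [-1, 1, 1, 0],
 [0, 1, 0, 0]]
  V a = (0, 4, -7, 1)
Solving gives a = (4, 1, -4, 4).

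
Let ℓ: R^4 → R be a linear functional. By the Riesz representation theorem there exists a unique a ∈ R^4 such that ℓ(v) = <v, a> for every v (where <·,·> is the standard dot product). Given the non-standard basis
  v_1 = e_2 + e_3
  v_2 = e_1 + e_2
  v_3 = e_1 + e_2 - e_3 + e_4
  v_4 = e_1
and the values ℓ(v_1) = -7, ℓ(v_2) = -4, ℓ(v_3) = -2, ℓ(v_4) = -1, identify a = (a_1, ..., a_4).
a = (-1, -3, -4, -2)

Write a = (a_1, ..., a_4) in the standard basis. For each basis vector v_i, ℓ(v_i) = <v_i, a> is a linear equation in the a_j's. Collect the n equations into a matrix system V a = ℓ, where row i of V is v_i (expressed in the standard basis). Since V is invertible (lower-triangular with 1s on the diagonal, up to permutation), solve by back-substitution:
  V =
[[0, 1, 1, 0],
 [1, 1, 0, 0],
 [1, 1, -1, 1],
 [1, 0, 0, 0]]
  V a = (-7, -4, -2, -1)
Solving gives a = (-1, -3, -4, -2).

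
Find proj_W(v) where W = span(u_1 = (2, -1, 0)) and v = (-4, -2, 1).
proj_W(v) = (-12/5, 6/5, 0)

Set up U = [u_1 | ... | u_1] ∈ R^(3×1). The projector onto W = col(U) is P = U (U^T U)^(-1) U^T.
Compute U^T U =
  [5],
and U^T v = (-6).
Solve U^T U · c = U^T v for the coefficients: c = (-6/5). The projection is proj_W(v) = U c.
Check: (v - proj_W(v)) · u_1 = 0  (should be 0).
Result: proj_W(v) = (-12/5, 6/5, 0).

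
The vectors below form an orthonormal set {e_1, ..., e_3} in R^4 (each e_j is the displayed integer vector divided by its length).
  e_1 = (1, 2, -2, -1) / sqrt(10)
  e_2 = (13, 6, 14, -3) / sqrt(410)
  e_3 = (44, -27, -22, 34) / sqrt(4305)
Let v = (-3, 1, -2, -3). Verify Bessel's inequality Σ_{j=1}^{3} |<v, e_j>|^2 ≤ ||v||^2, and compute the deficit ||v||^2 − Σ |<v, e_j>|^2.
Σ |<v, e_j>|^2 = 317/15; ||v||^2 = 23; deficit = 28/15

Write each e_j = u_j / sqrt(<u_j, u_j>) where u_j is the displayed integer vector. Then <v, e_j> = <v, u_j> / sqrt(<u_j, u_j>), so |<v, e_j>|^2 = <v, u_j>^2 / <u_j, u_j>.
Coefficients: <v, e_1> = 6/sqrt(10), <v, e_2> = -52/sqrt(410), <v, e_3> = -217/sqrt(4305).
Square and sum: Σ |<v, e_j>|^2 = 317/15.
Compute ||v||^2 = v·v = 23.
Deficit = 23 − 317/15 = 28/15 ≥ 0, confirming Bessel's inequality. (The deficit equals ||v − Σ <v,e_j> e_j||^2, the squared distance from v to span{e_j}.)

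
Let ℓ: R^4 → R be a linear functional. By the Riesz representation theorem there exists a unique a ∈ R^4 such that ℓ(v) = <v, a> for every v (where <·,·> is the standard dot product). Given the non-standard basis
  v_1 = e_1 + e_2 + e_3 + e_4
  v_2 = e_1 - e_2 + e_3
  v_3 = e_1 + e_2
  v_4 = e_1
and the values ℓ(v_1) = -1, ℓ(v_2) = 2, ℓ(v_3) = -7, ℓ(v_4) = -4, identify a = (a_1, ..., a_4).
a = (-4, -3, 3, 3)

Write a = (a_1, ..., a_4) in the standard basis. For each basis vector v_i, ℓ(v_i) = <v_i, a> is a linear equation in the a_j's. Collect the n equations into a matrix system V a = ℓ, where row i of V is v_i (expressed in the standard basis). Since V is invertible (lower-triangular with 1s on the diagonal, up to permutation), solve by back-substitution:
  V =
[[1, 1, 1, 1],
 [1, -1, 1, 0],
 [1, 1, 0, 0],
 [1, 0, 0, 0]]
  V a = (-1, 2, -7, -4)
Solving gives a = (-4, -3, 3, 3).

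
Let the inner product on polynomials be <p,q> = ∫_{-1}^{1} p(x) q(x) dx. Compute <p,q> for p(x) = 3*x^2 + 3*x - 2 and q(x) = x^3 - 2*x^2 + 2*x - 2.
<p,q> = 142/15

Expand the product: p(x)·q(x) = 3*x^5 - 3*x^4 - 2*x^3 + 4*x^2 - 10*x + 4.
∫_{-1}^{1} of each monomial x^k gives [2/(k+1) if k even, 0 if k odd]. Integrating term-by-term (or equivalently evaluating the antiderivative F(x) = x^6/2 - 3*x^5/5 - x^4/2 + 4*x^3/3 - 5*x^2 + 4*x at the endpoints):
  F(1) − F(−1) = -4/15 − (-146/15) = 142/15.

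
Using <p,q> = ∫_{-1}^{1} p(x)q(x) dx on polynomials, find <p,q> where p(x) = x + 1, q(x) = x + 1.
<p,q> = 8/3

Expand the product: p(x)·q(x) = x^2 + 2*x + 1.
∫_{-1}^{1} of each monomial x^k gives [2/(k+1) if k even, 0 if k odd]. Integrating term-by-term (or equivalently evaluating the antiderivative F(x) = x^3/3 + x^2 + x at the endpoints):
  F(1) − F(−1) = 7/3 − (-1/3) = 8/3.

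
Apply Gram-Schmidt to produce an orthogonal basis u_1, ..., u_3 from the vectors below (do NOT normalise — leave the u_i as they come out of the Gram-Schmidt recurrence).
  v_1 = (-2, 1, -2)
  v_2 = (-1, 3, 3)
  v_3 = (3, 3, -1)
Orthogonal basis:
  u_1 = (-2, 1, -2)
  u_2 = (-11/9, 28/9, 25/9)
  u_3 = (252/85, 224/85, -28/17)

Apply the Gram-Schmidt recurrence
  u_1 = v_1
  u_i = v_i − Σ_{j<i} ((v_i · u_j) / (u_j · u_j)) · u_j.

Step by step this gives:
  u_1 = (-2, 1, -2)
  u_2 = (-11/9, 28/9, 25/9)
  u_3 = (252/85, 224/85, -28/17)

Orthogonality check:
  u_2 · u_1 = 0 (should be 0)
  u_3 · u_1 = 0 (should be 0)
  u_3 · u_2 = 0 (should be 0)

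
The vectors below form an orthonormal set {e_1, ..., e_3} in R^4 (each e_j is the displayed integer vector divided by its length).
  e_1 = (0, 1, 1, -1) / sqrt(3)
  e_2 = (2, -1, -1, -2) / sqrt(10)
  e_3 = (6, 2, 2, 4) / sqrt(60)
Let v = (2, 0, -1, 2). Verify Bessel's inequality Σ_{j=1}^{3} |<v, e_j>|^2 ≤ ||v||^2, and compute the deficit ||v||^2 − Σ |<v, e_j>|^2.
Σ |<v, e_j>|^2 = 17/2; ||v||^2 = 9; deficit = 1/2

Write each e_j = u_j / sqrt(<u_j, u_j>) where u_j is the displayed integer vector. Then <v, e_j> = <v, u_j> / sqrt(<u_j, u_j>), so |<v, e_j>|^2 = <v, u_j>^2 / <u_j, u_j>.
Coefficients: <v, e_1> = -3/sqrt(3), <v, e_2> = 1/sqrt(10), <v, e_3> = 18/sqrt(60).
Square and sum: Σ |<v, e_j>|^2 = 17/2.
Compute ||v||^2 = v·v = 9.
Deficit = 9 − 17/2 = 1/2 ≥ 0, confirming Bessel's inequality. (The deficit equals ||v − Σ <v,e_j> e_j||^2, the squared distance from v to span{e_j}.)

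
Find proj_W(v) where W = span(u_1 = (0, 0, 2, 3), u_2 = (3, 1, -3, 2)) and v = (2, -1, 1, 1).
proj_W(v) = (12/23, 4/23, 74/299, 449/299)

Set up U = [u_1 | ... | u_2] ∈ R^(4×2). The projector onto W = col(U) is P = U (U^T U)^(-1) U^T.
Compute U^T U =
  [13, 0]
  [0, 23],
and U^T v = (5, 4).
Solve U^T U · c = U^T v for the coefficients: c = (5/13, 4/23). The projection is proj_W(v) = U c.
Check: (v - proj_W(v)) · u_1 = 0  (should be 0).
Check: (v - proj_W(v)) · u_2 = 0  (should be 0).
Result: proj_W(v) = (12/23, 4/23, 74/299, 449/299).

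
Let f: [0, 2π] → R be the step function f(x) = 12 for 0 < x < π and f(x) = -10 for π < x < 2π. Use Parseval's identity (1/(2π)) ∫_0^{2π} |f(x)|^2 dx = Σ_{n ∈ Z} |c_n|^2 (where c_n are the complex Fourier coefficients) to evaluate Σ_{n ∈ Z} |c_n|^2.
Σ |c_n|^2 = 122

Parseval equates the L^2 energy of f (normalised by 1/(2π)) with the ℓ^2 sum of its Fourier coefficients: (1/(2π)) ∫_0^{2π} |f|^2 = Σ |c_n|^2.
Compute the left side: (1/(2π)) [∫_0^π 12^2 dx + ∫_π^{2π} (-10)^2 dx] = (1/(2π)) · (144π + 100π) = (144 + 100)/2 = 122.
So Σ_{n ∈ Z} |c_n|^2 = 122.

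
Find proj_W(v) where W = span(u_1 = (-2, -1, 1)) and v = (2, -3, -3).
proj_W(v) = (4/3, 2/3, -2/3)

Set up U = [u_1 | ... | u_1] ∈ R^(3×1). The projector onto W = col(U) is P = U (U^T U)^(-1) U^T.
Compute U^T U =
  [6],
and U^T v = (-4).
Solve U^T U · c = U^T v for the coefficients: c = (-2/3). The projection is proj_W(v) = U c.
Check: (v - proj_W(v)) · u_1 = 0  (should be 0).
Result: proj_W(v) = (4/3, 2/3, -2/3).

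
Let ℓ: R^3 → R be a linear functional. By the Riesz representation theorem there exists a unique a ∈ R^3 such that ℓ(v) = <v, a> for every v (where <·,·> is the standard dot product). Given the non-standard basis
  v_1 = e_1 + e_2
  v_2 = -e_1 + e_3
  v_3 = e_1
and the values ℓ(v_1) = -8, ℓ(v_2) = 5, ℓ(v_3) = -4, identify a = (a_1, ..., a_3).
a = (-4, -4, 1)

Write a = (a_1, ..., a_3) in the standard basis. For each basis vector v_i, ℓ(v_i) = <v_i, a> is a linear equation in the a_j's. Collect the n equations into a matrix system V a = ℓ, where row i of V is v_i (expressed in the standard basis). Since V is invertible (lower-triangular with 1s on the diagonal, up to permutation), solve by back-substitution:
  V =
[[1, 1, 0],
 [-1, 0, 1],
 [1, 0, 0]]
  V a = (-8, 5, -4)
Solving gives a = (-4, -4, 1).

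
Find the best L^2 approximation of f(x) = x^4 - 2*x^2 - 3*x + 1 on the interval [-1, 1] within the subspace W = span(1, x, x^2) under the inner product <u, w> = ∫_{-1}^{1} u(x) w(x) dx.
g(x) = -8*x^2/7 - 3*x + 32/35

The best approximation g ∈ W is the orthogonal projection of f onto W. Writing g = a_0 + a_1 x + a_2 x^2, the coefficients solve the normal equations G · a = b where
  G_{ij} = <φ_i, φ_j> and b_i = <f, φ_i>, with φ_0 = 1, φ_1 = x, φ_2 = x^2.
G =
  [2, 0, 2/3]
  [0, 2/3, 0]
  [2/3, 0, 2/5],
b = (16/15, -2, 16/105).
Solving gives a_0 = 32/35, a_1 = -3, a_2 = -8/7, so
  g(x) = -8*x^2/7 - 3*x + 32/35.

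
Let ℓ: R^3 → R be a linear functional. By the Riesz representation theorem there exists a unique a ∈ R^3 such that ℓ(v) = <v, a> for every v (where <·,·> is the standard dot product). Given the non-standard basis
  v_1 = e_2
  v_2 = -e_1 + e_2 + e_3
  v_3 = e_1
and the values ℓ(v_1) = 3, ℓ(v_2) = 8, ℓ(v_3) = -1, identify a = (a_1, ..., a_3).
a = (-1, 3, 4)

Write a = (a_1, ..., a_3) in the standard basis. For each basis vector v_i, ℓ(v_i) = <v_i, a> is a linear equation in the a_j's. Collect the n equations into a matrix system V a = ℓ, where row i of V is v_i (expressed in the standard basis). Since V is invertible (lower-triangular with 1s on the diagonal, up to permutation), solve by back-substitution:
  V =
[[0, 1, 0],
 [-1, 1, 1],
 [1, 0, 0]]
  V a = (3, 8, -1)
Solving gives a = (-1, 3, 4).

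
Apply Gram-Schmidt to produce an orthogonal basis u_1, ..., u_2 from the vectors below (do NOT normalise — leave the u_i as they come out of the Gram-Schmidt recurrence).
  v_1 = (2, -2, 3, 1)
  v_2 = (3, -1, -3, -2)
Orthogonal basis:
  u_1 = (2, -2, 3, 1)
  u_2 = (10/3, -4/3, -5/2, -11/6)

Apply the Gram-Schmidt recurrence
  u_1 = v_1
  u_i = v_i − Σ_{j<i} ((v_i · u_j) / (u_j · u_j)) · u_j.

Step by step this gives:
  u_1 = (2, -2, 3, 1)
  u_2 = (10/3, -4/3, -5/2, -11/6)

Orthogonality check:
  u_2 · u_1 = 0 (should be 0)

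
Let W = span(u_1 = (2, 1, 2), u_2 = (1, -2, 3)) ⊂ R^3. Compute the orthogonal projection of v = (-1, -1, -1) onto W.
proj_W(v) = (-52/45, -41/45, -8/9)

Set up U = [u_1 | ... | u_2] ∈ R^(3×2). The projector onto W = col(U) is P = U (U^T U)^(-1) U^T.
Compute U^T U =
  [9, 6]
  [6, 14],
and U^T v = (-5, -2).
Solve U^T U · c = U^T v for the coefficients: c = (-29/45, 2/15). The projection is proj_W(v) = U c.
Check: (v - proj_W(v)) · u_1 = 0  (should be 0).
Check: (v - proj_W(v)) · u_2 = 0  (should be 0).
Result: proj_W(v) = (-52/45, -41/45, -8/9).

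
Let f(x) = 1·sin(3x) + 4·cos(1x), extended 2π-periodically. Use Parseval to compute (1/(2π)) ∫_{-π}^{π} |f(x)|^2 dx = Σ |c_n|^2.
Σ |c_n|^2 = 17/2

Expand |f|^2 and use orthogonality of {sin(nx), cos(mx)} on [-π, π]:
  ∫_{-π}^{π} sin(nx)^2 dx = π, ∫ cos(mx)^2 dx = π, and cross terms integrate to 0.
So ∫_{-π}^{π} f(x)^2 dx = 1^2 · π + 4^2 · π = (1 + 16)π.
Divide by 2π: (1 + 16)/2 = 17/2.
By Parseval, this equals Σ |c_n|^2.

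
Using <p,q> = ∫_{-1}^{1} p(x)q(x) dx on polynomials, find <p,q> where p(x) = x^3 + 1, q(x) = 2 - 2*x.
<p,q> = 16/5

Expand the product: p(x)·q(x) = -2*x^4 + 2*x^3 - 2*x + 2.
∫_{-1}^{1} of each monomial x^k gives [2/(k+1) if k even, 0 if k odd]. Integrating term-by-term (or equivalently evaluating the antiderivative F(x) = -2*x^5/5 + x^4/2 - x^2 + 2*x at the endpoints):
  F(1) − F(−1) = 11/10 − (-21/10) = 16/5.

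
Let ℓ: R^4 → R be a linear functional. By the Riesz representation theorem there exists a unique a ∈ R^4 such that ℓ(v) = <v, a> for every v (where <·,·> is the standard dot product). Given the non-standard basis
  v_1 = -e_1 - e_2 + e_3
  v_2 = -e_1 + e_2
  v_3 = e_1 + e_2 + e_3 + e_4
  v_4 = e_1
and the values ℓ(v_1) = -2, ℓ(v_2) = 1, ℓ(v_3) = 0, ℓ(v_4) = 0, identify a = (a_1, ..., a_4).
a = (0, 1, -1, 0)

Write a = (a_1, ..., a_4) in the standard basis. For each basis vector v_i, ℓ(v_i) = <v_i, a> is a linear equation in the a_j's. Collect the n equations into a matrix system V a = ℓ, where row i of V is v_i (expressed in the standard basis). Since V is invertible (lower-triangular with 1s on the diagonal, up to permutation), solve by back-substitution:
  V =
[[-1, -1, 1, 0],
 [-1, 1, 0, 0],
 [1, 1, 1, 1],
 [1, 0, 0, 0]]
  V a = (-2, 1, 0, 0)
Solving gives a = (0, 1, -1, 0).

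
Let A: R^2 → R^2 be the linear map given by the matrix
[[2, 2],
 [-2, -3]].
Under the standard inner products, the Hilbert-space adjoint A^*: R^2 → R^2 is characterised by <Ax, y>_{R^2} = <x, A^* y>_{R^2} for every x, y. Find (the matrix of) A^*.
A^* = A^T =
[[2, -2],
 [2, -3]]

For real matrices with standard dot products, the defining identity <Ax, y> = <x, A^* y> gives (Ax)^T y = x^T (A^*) y, i.e. x^T A^T y = x^T (A^*) y. Since this holds for all x, y, we must have A^* = A^T. Therefore
A^* =
[[2, -2],
 [2, -3]].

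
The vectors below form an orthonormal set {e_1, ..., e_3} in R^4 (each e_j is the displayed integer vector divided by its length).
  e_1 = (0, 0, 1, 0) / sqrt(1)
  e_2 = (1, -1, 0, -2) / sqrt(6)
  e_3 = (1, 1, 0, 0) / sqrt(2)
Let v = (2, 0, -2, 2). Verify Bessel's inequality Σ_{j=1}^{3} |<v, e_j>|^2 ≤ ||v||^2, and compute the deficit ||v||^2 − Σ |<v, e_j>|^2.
Σ |<v, e_j>|^2 = 20/3; ||v||^2 = 12; deficit = 16/3

Write each e_j = u_j / sqrt(<u_j, u_j>) where u_j is the displayed integer vector. Then <v, e_j> = <v, u_j> / sqrt(<u_j, u_j>), so |<v, e_j>|^2 = <v, u_j>^2 / <u_j, u_j>.
Coefficients: <v, e_1> = -2/sqrt(1), <v, e_2> = -2/sqrt(6), <v, e_3> = 2/sqrt(2).
Square and sum: Σ |<v, e_j>|^2 = 20/3.
Compute ||v||^2 = v·v = 12.
Deficit = 12 − 20/3 = 16/3 ≥ 0, confirming Bessel's inequality. (The deficit equals ||v − Σ <v,e_j> e_j||^2, the squared distance from v to span{e_j}.)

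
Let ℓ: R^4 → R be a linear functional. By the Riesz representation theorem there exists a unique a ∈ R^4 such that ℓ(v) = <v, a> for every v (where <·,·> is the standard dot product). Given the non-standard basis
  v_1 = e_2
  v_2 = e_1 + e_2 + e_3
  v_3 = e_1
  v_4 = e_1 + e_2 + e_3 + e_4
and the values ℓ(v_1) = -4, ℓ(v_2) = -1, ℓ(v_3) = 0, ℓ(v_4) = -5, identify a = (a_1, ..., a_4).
a = (0, -4, 3, -4)

Write a = (a_1, ..., a_4) in the standard basis. For each basis vector v_i, ℓ(v_i) = <v_i, a> is a linear equation in the a_j's. Collect the n equations into a matrix system V a = ℓ, where row i of V is v_i (expressed in the standard basis). Since V is invertible (lower-triangular with 1s on the diagonal, up to permutation), solve by back-substitution:
  V =
[[0, 1, 0, 0],
 [1, 1, 1, 0],
 [1, 0, 0, 0],
 [1, 1, 1, 1]]
  V a = (-4, -1, 0, -5)
Solving gives a = (0, -4, 3, -4).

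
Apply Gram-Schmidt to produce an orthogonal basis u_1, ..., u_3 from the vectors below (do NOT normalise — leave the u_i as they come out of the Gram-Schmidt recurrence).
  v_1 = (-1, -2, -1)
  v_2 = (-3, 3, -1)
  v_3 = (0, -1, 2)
Orthogonal basis:
  u_1 = (-1, -2, -1)
  u_2 = (-10/3, 7/3, -4/3)
  u_3 = (-10/11, -4/11, 18/11)

Apply the Gram-Schmidt recurrence
  u_1 = v_1
  u_i = v_i − Σ_{j<i} ((v_i · u_j) / (u_j · u_j)) · u_j.

Step by step this gives:
  u_1 = (-1, -2, -1)
  u_2 = (-10/3, 7/3, -4/3)
  u_3 = (-10/11, -4/11, 18/11)

Orthogonality check:
  u_2 · u_1 = 0 (should be 0)
  u_3 · u_1 = 0 (should be 0)
  u_3 · u_2 = 0 (should be 0)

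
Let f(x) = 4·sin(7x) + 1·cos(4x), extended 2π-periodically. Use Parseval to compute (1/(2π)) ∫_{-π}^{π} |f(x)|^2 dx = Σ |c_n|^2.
Σ |c_n|^2 = 17/2

Expand |f|^2 and use orthogonality of {sin(nx), cos(mx)} on [-π, π]:
  ∫_{-π}^{π} sin(nx)^2 dx = π, ∫ cos(mx)^2 dx = π, and cross terms integrate to 0.
So ∫_{-π}^{π} f(x)^2 dx = 4^2 · π + 1^2 · π = (16 + 1)π.
Divide by 2π: (16 + 1)/2 = 17/2.
By Parseval, this equals Σ |c_n|^2.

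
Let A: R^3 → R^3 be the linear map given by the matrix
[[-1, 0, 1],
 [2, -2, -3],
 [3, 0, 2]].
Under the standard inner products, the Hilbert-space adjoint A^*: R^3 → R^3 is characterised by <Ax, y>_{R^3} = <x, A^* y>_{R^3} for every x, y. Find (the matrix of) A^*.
A^* = A^T =
[[-1, 2, 3],
 [0, -2, 0],
 [1, -3, 2]]

For real matrices with standard dot products, the defining identity <Ax, y> = <x, A^* y> gives (Ax)^T y = x^T (A^*) y, i.e. x^T A^T y = x^T (A^*) y. Since this holds for all x, y, we must have A^* = A^T. Therefore
A^* =
[[-1, 2, 3],
 [0, -2, 0],
 [1, -3, 2]].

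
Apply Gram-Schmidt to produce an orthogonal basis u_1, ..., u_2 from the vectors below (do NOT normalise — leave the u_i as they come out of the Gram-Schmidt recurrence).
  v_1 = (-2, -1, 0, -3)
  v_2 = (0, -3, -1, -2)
Orthogonal basis:
  u_1 = (-2, -1, 0, -3)
  u_2 = (9/7, -33/14, -1, -1/14)

Apply the Gram-Schmidt recurrence
  u_1 = v_1
  u_i = v_i − Σ_{j<i} ((v_i · u_j) / (u_j · u_j)) · u_j.

Step by step this gives:
  u_1 = (-2, -1, 0, -3)
  u_2 = (9/7, -33/14, -1, -1/14)

Orthogonality check:
  u_2 · u_1 = 0 (should be 0)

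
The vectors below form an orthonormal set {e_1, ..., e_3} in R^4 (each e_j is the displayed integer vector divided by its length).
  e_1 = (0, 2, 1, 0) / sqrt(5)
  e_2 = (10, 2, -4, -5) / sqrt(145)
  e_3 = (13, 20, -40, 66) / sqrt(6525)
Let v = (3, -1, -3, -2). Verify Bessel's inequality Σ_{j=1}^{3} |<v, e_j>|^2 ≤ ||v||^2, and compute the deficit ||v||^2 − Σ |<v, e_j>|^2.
Σ |<v, e_j>|^2 = 5006/225; ||v||^2 = 23; deficit = 169/225

Write each e_j = u_j / sqrt(<u_j, u_j>) where u_j is the displayed integer vector. Then <v, e_j> = <v, u_j> / sqrt(<u_j, u_j>), so |<v, e_j>|^2 = <v, u_j>^2 / <u_j, u_j>.
Coefficients: <v, e_1> = -5/sqrt(5), <v, e_2> = 50/sqrt(145), <v, e_3> = 7/sqrt(6525).
Square and sum: Σ |<v, e_j>|^2 = 5006/225.
Compute ||v||^2 = v·v = 23.
Deficit = 23 − 5006/225 = 169/225 ≥ 0, confirming Bessel's inequality. (The deficit equals ||v − Σ <v,e_j> e_j||^2, the squared distance from v to span{e_j}.)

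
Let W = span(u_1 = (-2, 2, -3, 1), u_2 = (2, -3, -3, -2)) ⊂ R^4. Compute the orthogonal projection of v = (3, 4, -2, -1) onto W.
proj_W(v) = (-262/459, 205/459, -245/153, 74/459)

Set up U = [u_1 | ... | u_2] ∈ R^(4×2). The projector onto W = col(U) is P = U (U^T U)^(-1) U^T.
Compute U^T U =
  [18, -3]
  [-3, 26],
and U^T v = (7, 2).
Solve U^T U · c = U^T v for the coefficients: c = (188/459, 19/153). The projection is proj_W(v) = U c.
Check: (v - proj_W(v)) · u_1 = 0  (should be 0).
Check: (v - proj_W(v)) · u_2 = 0  (should be 0).
Result: proj_W(v) = (-262/459, 205/459, -245/153, 74/459).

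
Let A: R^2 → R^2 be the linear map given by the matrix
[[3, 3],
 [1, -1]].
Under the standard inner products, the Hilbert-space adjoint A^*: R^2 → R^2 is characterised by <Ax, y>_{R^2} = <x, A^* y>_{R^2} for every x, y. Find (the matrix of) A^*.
A^* = A^T =
[[3, 1],
 [3, -1]]

For real matrices with standard dot products, the defining identity <Ax, y> = <x, A^* y> gives (Ax)^T y = x^T (A^*) y, i.e. x^T A^T y = x^T (A^*) y. Since this holds for all x, y, we must have A^* = A^T. Therefore
A^* =
[[3, 1],
 [3, -1]].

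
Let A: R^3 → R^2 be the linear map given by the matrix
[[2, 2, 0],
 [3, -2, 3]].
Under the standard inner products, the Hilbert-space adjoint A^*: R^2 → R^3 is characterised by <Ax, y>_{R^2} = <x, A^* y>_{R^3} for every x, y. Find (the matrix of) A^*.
A^* = A^T =
[[2, 3],
 [2, -2],
 [0, 3]]

For real matrices with standard dot products, the defining identity <Ax, y> = <x, A^* y> gives (Ax)^T y = x^T (A^*) y, i.e. x^T A^T y = x^T (A^*) y. Since this holds for all x, y, we must have A^* = A^T. Therefore
A^* =
[[2, 3],
 [2, -2],
 [0, 3]].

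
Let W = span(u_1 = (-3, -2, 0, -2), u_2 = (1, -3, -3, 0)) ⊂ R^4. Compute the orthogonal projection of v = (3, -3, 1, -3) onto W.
proj_W(v) = (27/157, -246/157, -216/157, -30/157)

Set up U = [u_1 | ... | u_2] ∈ R^(4×2). The projector onto W = col(U) is P = U (U^T U)^(-1) U^T.
Compute U^T U =
  [17, 3]
  [3, 19],
and U^T v = (3, 9).
Solve U^T U · c = U^T v for the coefficients: c = (15/157, 72/157). The projection is proj_W(v) = U c.
Check: (v - proj_W(v)) · u_1 = 0  (should be 0).
Check: (v - proj_W(v)) · u_2 = 0  (should be 0).
Result: proj_W(v) = (27/157, -246/157, -216/157, -30/157).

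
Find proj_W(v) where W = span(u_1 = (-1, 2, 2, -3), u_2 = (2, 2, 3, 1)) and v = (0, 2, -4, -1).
proj_W(v) = (-341/299, -20/23, -417/299, -238/299)

Set up U = [u_1 | ... | u_2] ∈ R^(4×2). The projector onto W = col(U) is P = U (U^T U)^(-1) U^T.
Compute U^T U =
  [18, 5]
  [5, 18],
and U^T v = (-1, -9).
Solve U^T U · c = U^T v for the coefficients: c = (27/299, -157/299). The projection is proj_W(v) = U c.
Check: (v - proj_W(v)) · u_1 = 0  (should be 0).
Check: (v - proj_W(v)) · u_2 = 0  (should be 0).
Result: proj_W(v) = (-341/299, -20/23, -417/299, -238/299).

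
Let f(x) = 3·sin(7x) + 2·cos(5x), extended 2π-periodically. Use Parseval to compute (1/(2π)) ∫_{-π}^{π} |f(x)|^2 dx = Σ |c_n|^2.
Σ |c_n|^2 = 13/2

Expand |f|^2 and use orthogonality of {sin(nx), cos(mx)} on [-π, π]:
  ∫_{-π}^{π} sin(nx)^2 dx = π, ∫ cos(mx)^2 dx = π, and cross terms integrate to 0.
So ∫_{-π}^{π} f(x)^2 dx = 3^2 · π + 2^2 · π = (9 + 4)π.
Divide by 2π: (9 + 4)/2 = 13/2.
By Parseval, this equals Σ |c_n|^2.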